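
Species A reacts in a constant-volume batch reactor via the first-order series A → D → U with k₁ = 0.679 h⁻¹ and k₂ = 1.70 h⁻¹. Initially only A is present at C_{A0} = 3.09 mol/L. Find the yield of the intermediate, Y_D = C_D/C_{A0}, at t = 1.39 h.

0.196

For first-order series with pure A initially, C_D(t) = k₁C_{A0}/(k₂−k₁)·(e^(−k₁t) − e^(−k₂t)).
e^(−k₁t) = e^(−0.679×1.39) = e^(−0.9438) = 0.3891; e^(−k₂t) = e^(−2.363) = 0.09414.
C_D = 0.679×3.09/(1.70−0.679) × (0.3891−0.09414) = 2.055×0.2950 = 0.6062 mol/L.
Y_D = C_D/C_{A0} = 0.6062/3.09 = 0.196.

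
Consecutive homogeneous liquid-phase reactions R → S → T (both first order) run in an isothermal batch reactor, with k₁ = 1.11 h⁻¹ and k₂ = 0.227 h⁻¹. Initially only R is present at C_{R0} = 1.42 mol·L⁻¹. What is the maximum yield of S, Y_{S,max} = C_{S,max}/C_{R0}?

0.665

Evaluating C_S at t_opt = ln(k₂/k₁)/(k₂−k₁) gives C_{S,max}/C_{R0} = (k₁/k₂)^[k₂/(k₂−k₁)].
= (1.11/0.227)^(0.227/(0.227−1.11)) = (4.890)^(-0.2571) = 0.6650.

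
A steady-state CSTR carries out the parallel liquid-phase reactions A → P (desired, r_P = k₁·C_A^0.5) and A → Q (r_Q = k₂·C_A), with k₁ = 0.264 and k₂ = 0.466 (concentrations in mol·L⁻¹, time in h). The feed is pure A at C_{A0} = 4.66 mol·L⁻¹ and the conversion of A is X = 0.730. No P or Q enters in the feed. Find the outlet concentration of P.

1.14 mol·L⁻¹

Exit C_A = C_{A0}(1−X) = 4.66×0.270 = 1.258 mol·L⁻¹.
A CSTR operates uniformly at the exit composition, giving r_P = 0.2961 and r_Q = 0.5863 (each k·C_A^n at C_A = 1.258).
Fraction of consumed A going to P: r_P/(r_P+r_Q) = 0.3356.
C_P = 0.3356·C_{A0}·X = 0.3356×4.66×0.730 = 1.14 mol·L⁻¹.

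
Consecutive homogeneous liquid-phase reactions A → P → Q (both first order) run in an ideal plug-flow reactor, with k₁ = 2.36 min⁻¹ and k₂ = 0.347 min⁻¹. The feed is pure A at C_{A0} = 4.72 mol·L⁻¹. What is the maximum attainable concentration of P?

3.39 mol·L⁻¹

At the optimum, C_{P,max}/C_{A0} = (k₁/k₂)^[k₂/(k₂−k₁)].
= (2.36/0.347)^(0.347/(0.347−2.36)) = (6.801)^(-0.1724) = 0.7186.
C_{P,max} = 0.7186×4.72 = 3.39 mol·L⁻¹.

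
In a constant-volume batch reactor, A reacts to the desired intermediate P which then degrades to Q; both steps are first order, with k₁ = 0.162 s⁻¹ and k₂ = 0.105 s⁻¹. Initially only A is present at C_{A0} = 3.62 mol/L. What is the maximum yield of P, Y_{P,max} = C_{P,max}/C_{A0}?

0.450

For a first-order series the maximum intermediate yield is C_{P,max}/C_{A0} = (k₁/k₂)^[k₂/(k₂−k₁)].
= (0.162/0.105)^(0.105/(0.105−0.162)) = (1.543)^(-1.842) = 0.4499.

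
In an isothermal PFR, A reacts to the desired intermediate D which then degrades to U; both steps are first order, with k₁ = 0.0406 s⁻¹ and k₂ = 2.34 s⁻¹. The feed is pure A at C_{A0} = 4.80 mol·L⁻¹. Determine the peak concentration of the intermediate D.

For a first-order series the maximum intermediate yield is C_{D,max}/C_{A0} = (k₁/k₂)^[k₂/(k₂−k₁)].
= (0.0406/2.34)^(2.34/(2.34−0.0406)) = (0.01735)^(1.018) = 0.01615.
C_{D,max} = 0.01615×4.80 = 0.0775 mol·L⁻¹.

0.0775 mol·L⁻¹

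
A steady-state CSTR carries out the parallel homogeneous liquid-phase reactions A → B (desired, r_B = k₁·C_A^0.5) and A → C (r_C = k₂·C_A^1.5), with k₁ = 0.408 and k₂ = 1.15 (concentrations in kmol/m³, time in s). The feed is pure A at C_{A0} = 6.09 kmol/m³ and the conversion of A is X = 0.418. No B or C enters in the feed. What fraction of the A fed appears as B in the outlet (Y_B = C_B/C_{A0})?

Exit C_A = C_{A0}(1−X) = 6.09×0.582 = 3.544 kmol/m³.
A CSTR operates uniformly at the exit composition, giving r_B = 0.7681 and r_C = 7.674 (each k·C_A^n at C_A = 3.544).
Fraction of consumed A going to B: r_B/(r_B+r_C) = 0.09099.
C_B = 0.09099·C_{A0}·X = 0.09099×6.09×0.418 = 0.232 kmol/m³; Y_B = C_B/C_{A0} = 0.0380.

0.0380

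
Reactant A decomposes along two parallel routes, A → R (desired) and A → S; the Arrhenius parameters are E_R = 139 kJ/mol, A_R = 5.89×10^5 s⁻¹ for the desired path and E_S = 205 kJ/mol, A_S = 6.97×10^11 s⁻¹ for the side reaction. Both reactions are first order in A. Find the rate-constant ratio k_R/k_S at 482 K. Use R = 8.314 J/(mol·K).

k_R/k_S = (A_R/A_S)·exp[−(E_R−E_S)/(RT)] = (A_R/A_S)·exp[(E_S−E_R)/(RT)].
(E_S−E_R)/(RT) = (205−139)×10³/(8.314×482) = 66000/4007 = 16.47.
k_R/k_S = (5.89×10^5/6.97×10^11)·exp(16.47) = 8.451×10^-7 × 1.421×10^7 = 12.0.
Since E_R < E_S, lowering the temperature improves selectivity toward R.

12.0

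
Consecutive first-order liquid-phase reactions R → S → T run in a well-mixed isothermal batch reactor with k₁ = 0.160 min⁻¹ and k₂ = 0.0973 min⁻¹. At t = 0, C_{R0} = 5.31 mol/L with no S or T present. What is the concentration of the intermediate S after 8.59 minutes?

2.45 mol/L

The intermediate concentration in a first-order A→B→C sequence is C_S = k₁C_{R0}(e^(−k₁t) − e^(−k₂t))/(k₂−k₁).
e^(−k₁t) = e^(−0.160×8.59) = e^(−1.374) = 0.2530; e^(−k₂t) = e^(−0.8358) = 0.4335.
C_S = 0.160×5.31/(0.0973−0.160) × (0.2530−0.4335) = (-13.55)×(-0.1805) = 2.446 mol/L.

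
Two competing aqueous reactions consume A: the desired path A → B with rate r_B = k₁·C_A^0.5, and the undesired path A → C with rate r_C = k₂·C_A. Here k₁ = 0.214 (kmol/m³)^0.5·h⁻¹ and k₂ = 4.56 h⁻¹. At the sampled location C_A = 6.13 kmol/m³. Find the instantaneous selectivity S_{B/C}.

0.0190

S_{B/C} = r_B/r_C = (k₁·C_A^0.5)/(k₂·C_A) = (k₁/k₂)·C_A^-0.5.
= (0.214×6.130^0.5) / (4.56×6.130) = 0.5298/27.95 = 0.0190.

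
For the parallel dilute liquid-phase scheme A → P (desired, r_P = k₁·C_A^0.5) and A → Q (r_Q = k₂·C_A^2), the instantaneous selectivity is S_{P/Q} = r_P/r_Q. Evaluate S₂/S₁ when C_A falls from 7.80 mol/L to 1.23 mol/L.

S_{P/Q} = (k₁/k₂)·C_A^-1.5, so S₂/S₁ = (C_{A,2}/C_{A,1})^-1.5.
= (1.23/7.80)^(-1.5) = (0.1577)^(-1.5) = 16.0.
Selectivity toward P rises as C_A falls — low-concentration operation is favoured.

16.0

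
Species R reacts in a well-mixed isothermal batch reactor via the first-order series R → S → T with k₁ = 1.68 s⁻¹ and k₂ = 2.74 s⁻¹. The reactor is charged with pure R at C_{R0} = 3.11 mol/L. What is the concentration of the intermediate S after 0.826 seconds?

0.718 mol/L

For first-order series with pure R initially, C_S(t) = k₁C_{R0}/(k₂−k₁)·(e^(−k₁t) − e^(−k₂t)).
e^(−k₁t) = e^(−1.68×0.826) = e^(−1.388) = 0.2497; e^(−k₂t) = e^(−2.263) = 0.1040.
C_S = 1.68×3.11/(2.74−1.68) × (0.2497−0.1040) = 4.929×0.1456 = 0.7179 mol/L.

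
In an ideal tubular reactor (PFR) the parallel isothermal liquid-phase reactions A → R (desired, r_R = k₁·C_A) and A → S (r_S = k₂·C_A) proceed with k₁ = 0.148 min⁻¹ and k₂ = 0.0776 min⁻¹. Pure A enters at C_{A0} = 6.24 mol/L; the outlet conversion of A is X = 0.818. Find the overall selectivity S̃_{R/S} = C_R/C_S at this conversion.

1.91

C_A = C_{A0}(1−X) = 1.136 mol/L.
Both paths are first order in A, so the instantaneous fraction to R is constant: dC_R/d(−C_A) = k₁/(k₁+k₂) = 0.6560.
C_R = 0.6560·(C_{A0}−C_A) = 0.6560×5.104 = 3.35 mol/L.
C_S = (C_{A0}−C_A)−C_R = 1.756 mol/L; S̃_{R/S} = 3.349/1.756 = 1.91.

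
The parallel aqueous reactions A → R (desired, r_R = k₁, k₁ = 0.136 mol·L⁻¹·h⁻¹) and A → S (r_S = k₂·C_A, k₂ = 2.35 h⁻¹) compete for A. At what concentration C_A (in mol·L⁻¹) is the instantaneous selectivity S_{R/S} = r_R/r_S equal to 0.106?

S_{R/S} = (k₁/k₂)·C_A⁻¹ ⇒ C_A = (S·k₂/k₁)^(-1).
= (0.106×2.35/0.136)^(-1) = (1.832)^(-1) = 0.546 mol·L⁻¹.

0.546 mol·L⁻¹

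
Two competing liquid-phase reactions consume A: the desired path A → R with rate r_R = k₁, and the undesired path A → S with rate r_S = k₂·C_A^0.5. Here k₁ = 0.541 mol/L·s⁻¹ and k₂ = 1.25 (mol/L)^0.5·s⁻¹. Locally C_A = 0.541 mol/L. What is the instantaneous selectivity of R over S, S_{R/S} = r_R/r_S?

0.588

S_{R/S} = r_R/r_S = (k₁)/(k₂·C_A^0.5) = (k₁/k₂)·C_A^-0.5.
= (0.541) / (1.25×0.5410^0.5) = 0.5410/0.9194 = 0.588.
The undesired path is higher order in A, so low C_A (CSTR or dilute feed) favours R.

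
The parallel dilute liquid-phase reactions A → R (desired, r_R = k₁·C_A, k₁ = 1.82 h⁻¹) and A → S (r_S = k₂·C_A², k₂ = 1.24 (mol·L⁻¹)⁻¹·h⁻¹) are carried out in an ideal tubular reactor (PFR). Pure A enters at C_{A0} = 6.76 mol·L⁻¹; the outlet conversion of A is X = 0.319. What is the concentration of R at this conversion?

0.446 mol·L⁻¹

C_A = C_{A0}(1−X) = 4.604 mol·L⁻¹.
Along a PFR/batch, dC_R/dC_A = −r_R/(r_R+r_S) = −k₁/(k₁+k₂·C_A).
Integrating from C_{A0} to C_A: C_R = (1.82/1.24)·ln[(1.82+1.24·6.76)/(1.82+1.24·4.60)] = 1.468·ln(10.20/7.528) = 0.4461 mol·L⁻¹.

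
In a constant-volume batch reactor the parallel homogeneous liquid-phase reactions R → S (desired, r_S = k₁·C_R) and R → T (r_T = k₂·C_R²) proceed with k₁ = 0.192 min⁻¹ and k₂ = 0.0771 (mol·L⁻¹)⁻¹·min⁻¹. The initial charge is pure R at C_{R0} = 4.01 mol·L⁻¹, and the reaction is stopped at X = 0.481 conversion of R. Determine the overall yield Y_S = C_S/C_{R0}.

C_R = C_{R0}(1−X) = 2.081 mol·L⁻¹.
Along a PFR/batch, dC_S/dC_R = −r_S/(r_S+r_T) = −k₁/(k₁+k₂·C_R).
Integrating from C_{R0} to C_R: C_S = (0.192/0.0771)·ln[(0.192+0.0771·4.01)/(0.192+0.0771·2.08)] = 2.490·ln(0.5012/0.3525) = 0.8766 mol·L⁻¹.
Y_S = C_S/C_{R0} = 0.8766/4.01 = 0.219.

0.219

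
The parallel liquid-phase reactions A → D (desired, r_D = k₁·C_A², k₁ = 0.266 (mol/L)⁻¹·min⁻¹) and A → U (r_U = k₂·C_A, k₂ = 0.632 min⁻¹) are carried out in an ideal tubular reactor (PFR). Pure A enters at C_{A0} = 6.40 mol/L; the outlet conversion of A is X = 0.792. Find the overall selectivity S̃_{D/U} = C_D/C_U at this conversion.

C_A = C_{A0}(1−X) = 1.331 mol/L.
Along a PFR/batch, dC_U/dC_A = −r_U/(r_D+r_U) = −k₂/(k₂+k₁·C_A).
Integrating from C_{A0} to C_A: C_U = (0.632/0.266)·ln[(0.632+0.266·6.40)/(0.632+0.266·1.33)] = 2.376·ln(2.334/0.9861) = 2.047 mol/L.
Then C_D = (C_{A0}−C_A) − C_U = 5.069 − 2.047 = 3.021 mol/L.
S̃_{D/U} = C_D/C_U = 3.021/2.047 = 1.48.

1.48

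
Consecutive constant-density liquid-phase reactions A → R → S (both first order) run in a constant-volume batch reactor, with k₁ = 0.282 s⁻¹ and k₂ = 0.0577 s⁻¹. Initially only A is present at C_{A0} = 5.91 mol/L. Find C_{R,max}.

Evaluating C_R at t_opt = ln(k₂/k₁)/(k₂−k₁) gives C_{R,max}/C_{A0} = (k₁/k₂)^[k₂/(k₂−k₁)].
= (0.282/0.0577)^(0.0577/(0.0577−0.282)) = (4.887)^(-0.2572) = 0.6649.
C_{R,max} = 0.6649×5.91 = 3.93 mol/L.

3.93 mol/L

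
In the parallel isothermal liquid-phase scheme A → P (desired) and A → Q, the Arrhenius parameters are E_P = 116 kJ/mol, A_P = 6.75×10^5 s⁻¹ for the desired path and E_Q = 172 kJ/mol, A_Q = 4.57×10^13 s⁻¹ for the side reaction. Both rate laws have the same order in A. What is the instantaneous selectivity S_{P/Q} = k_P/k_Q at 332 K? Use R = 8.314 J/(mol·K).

Since both paths have the same order in A, the concentration cancels and S_{P/Q} = k_P/k_Q = (A_P/A_Q)·exp[(E_Q−E_P)/(RT)].
(E_Q−E_P)/(RT) = (172−116)×10³/(8.314×332) = 56000/2760 = 20.29.
k_P/k_Q = (6.75×10^5/4.57×10^13)·exp(20.29) = 1.477×10^-8 × 6.471×10^8 = 9.56.

9.56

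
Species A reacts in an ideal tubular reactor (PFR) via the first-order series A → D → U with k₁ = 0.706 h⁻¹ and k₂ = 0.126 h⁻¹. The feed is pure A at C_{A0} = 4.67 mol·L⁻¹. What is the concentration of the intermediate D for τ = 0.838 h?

1.97 mol·L⁻¹

Solving the coupled first-order balances gives C_D(τ) = [k₁/(k₂−k₁)]·C_{A0}·(e^(−k₁τ) − e^(−k₂τ)).
e^(−k₁τ) = e^(−0.706×0.838) = e^(−0.5916) = 0.5534; e^(−k₂τ) = e^(−0.1056) = 0.8998.
C_D = 0.706×4.67/(0.126−0.706) × (0.5534−0.8998) = (-5.685)×(-0.3464) = 1.969 mol·L⁻¹.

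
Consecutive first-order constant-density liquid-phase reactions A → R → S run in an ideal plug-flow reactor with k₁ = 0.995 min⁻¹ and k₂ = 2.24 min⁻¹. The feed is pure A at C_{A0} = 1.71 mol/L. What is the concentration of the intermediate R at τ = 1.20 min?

0.321 mol/L

For first-order series with pure A initially, C_R(τ) = k₁C_{A0}/(k₂−k₁)·(e^(−k₁τ) − e^(−k₂τ)).
e^(−k₁τ) = e^(−0.995×1.20) = e^(−1.194) = 0.3030; e^(−k₂τ) = e^(−2.688) = 0.06802.
C_R = 0.995×1.71/(2.24−0.995) × (0.3030−0.06802) = 1.367×0.2350 = 0.3211 mol/L.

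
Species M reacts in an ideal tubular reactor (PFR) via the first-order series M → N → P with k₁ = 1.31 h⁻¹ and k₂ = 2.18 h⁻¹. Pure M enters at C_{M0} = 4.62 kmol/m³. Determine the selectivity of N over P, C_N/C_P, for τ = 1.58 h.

0.194

Solving the coupled first-order balances gives C_N(τ) = [k₁/(k₂−k₁)]·C_{M0}·(e^(−k₁τ) − e^(−k₂τ)).
e^(−k₁τ) = e^(−1.31×1.58) = e^(−2.070) = 0.1262; e^(−k₂τ) = e^(−3.444) = 0.03192.
C_N = 1.31×4.62/(2.18−1.31) × (0.1262−0.03192) = 6.957×0.09429 = 0.6559 kmol/m³.
C_M = C_{M0}e^(−k₁τ) = 0.5831 kmol/m³, so C_P = C_{M0}−C_M−C_N = 3.381 kmol/m³; C_N/C_P = 0.194.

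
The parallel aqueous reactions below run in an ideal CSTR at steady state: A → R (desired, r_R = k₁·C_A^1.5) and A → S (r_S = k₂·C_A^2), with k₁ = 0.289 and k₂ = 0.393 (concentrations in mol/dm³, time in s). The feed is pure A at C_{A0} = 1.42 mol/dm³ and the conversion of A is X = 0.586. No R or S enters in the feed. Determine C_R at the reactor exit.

Exit C_A = C_{A0}(1−X) = 1.42×0.414 = 0.5879 mol/dm³.
In a CSTR the entire volume is at exit conditions, so r_R = 0.289×0.5879^1.5 = 0.1303 and r_S = 0.393×0.5879^2 = 0.1358.
Fraction of consumed A going to R: r_R/(r_R+r_S) = 0.4896.
C_R = 0.4896·C_{A0}·X = 0.4896×1.42×0.586 = 0.407 mol/dm³.

0.407 mol/dm³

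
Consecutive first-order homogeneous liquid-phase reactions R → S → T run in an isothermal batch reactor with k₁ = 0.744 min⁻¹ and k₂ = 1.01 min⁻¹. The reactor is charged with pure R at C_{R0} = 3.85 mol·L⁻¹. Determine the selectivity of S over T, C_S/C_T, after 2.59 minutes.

For first-order series with pure R initially, C_S(t) = k₁C_{R0}/(k₂−k₁)·(e^(−k₁t) − e^(−k₂t)).
e^(−k₁t) = e^(−0.744×2.59) = e^(−1.927) = 0.1456; e^(−k₂t) = e^(−2.616) = 0.07310.
C_S = 0.744×3.85/(1.01−0.744) × (0.1456−0.07310) = 10.77×0.07249 = 0.7806 mol·L⁻¹.
C_R = C_{R0}e^(−k₁t) = 0.5605 mol·L⁻¹, so C_T = C_{R0}−C_R−C_S = 2.509 mol·L⁻¹; C_S/C_T = 0.311.

0.311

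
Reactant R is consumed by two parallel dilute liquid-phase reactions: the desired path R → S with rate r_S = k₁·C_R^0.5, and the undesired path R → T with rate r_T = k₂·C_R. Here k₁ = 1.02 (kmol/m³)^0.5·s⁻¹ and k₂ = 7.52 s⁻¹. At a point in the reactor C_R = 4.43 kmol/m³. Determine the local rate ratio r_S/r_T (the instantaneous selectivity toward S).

0.0644

S_{S/T} = r_S/r_T = (k₁·C_R^0.5)/(k₂·C_R) = (k₁/k₂)·C_R^-0.5.
= (1.02×4.430^0.5) / (7.52×4.430) = 2.147/33.31 = 0.0644.
The undesired path is higher order in R, so low C_R (CSTR or dilute feed) favours S.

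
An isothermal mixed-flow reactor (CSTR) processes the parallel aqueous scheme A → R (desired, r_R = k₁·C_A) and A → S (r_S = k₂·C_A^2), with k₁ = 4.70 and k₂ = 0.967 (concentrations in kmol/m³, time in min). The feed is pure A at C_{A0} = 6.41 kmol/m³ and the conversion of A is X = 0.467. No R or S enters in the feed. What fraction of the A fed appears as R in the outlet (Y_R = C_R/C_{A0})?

0.274

Exit C_A = C_{A0}(1−X) = 6.41×0.533 = 3.417 kmol/m³.
In a CSTR the entire volume is at exit conditions, so r_R = 4.70×3.417 = 16.06 and r_S = 0.967×3.417^2 = 11.29.
Fraction of consumed A going to R: r_R/(r_R+r_S) = 0.5872.
C_R = 0.5872·C_{A0}·X = 0.5872×6.41×0.467 = 1.76 kmol/m³; Y_R = C_R/C_{A0} = 0.274.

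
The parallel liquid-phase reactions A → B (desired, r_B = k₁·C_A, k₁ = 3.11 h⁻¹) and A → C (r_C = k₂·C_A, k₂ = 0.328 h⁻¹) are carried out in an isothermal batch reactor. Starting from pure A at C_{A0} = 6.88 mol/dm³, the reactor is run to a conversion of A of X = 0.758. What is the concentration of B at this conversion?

C_A = C_{A0}(1−X) = 1.665 mol/dm³.
Both paths are first order in A, so the instantaneous fraction to B is constant: dC_B/d(−C_A) = k₁/(k₁+k₂) = 0.9046.
C_B = 0.9046·(C_{A0}−C_A) = 0.9046×5.215 = 4.72 mol/dm³.

4.72 mol/dm³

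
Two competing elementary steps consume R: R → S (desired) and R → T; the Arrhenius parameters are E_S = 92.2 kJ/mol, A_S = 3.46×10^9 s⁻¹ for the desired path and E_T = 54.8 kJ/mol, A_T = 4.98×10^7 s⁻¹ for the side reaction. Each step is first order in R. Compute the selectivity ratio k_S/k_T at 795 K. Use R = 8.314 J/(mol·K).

k_S/k_T = (A_S/A_T)·exp[−(E_S−E_T)/(RT)] = (A_S/A_T)·exp[(E_T−E_S)/(RT)].
(E_T−E_S)/(RT) = (54.8−92.2)×10³/(8.314×795) = -37400/6610 = -5.658.
k_S/k_T = (3.46×10^9/4.98×10^7)·exp(-5.658) = 69.48 × 0.003488 = 0.242.

0.242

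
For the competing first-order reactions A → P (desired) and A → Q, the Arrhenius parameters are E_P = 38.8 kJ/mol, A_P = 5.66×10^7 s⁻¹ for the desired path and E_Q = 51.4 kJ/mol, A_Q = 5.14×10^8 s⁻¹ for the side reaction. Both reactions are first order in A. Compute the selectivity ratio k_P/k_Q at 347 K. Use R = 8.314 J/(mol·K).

8.68

k_P/k_Q = (A_P/A_Q)·exp[−(E_P−E_Q)/(RT)] = (A_P/A_Q)·exp[(E_Q−E_P)/(RT)].
(E_Q−E_P)/(RT) = (51.4−38.8)×10³/(8.314×347) = 12600/2885 = 4.367.
k_P/k_Q = (5.66×10^7/5.14×10^8)·exp(4.367) = 0.1101 × 78.84 = 8.68.
Since E_P < E_Q, lowering the temperature improves selectivity toward P.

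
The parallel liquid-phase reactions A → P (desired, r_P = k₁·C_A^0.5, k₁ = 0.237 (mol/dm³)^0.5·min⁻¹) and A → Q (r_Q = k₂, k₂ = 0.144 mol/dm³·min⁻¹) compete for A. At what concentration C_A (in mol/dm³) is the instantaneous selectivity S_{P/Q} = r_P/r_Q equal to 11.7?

50.5 mol/dm³

S_{P/Q} = (k₁/k₂)·C_A^0.5 ⇒ C_A = (S·k₂/k₁)^(2).
= (11.7×0.144/0.237)^(2) = (7.109)^(2) = 50.5 mol/dm³.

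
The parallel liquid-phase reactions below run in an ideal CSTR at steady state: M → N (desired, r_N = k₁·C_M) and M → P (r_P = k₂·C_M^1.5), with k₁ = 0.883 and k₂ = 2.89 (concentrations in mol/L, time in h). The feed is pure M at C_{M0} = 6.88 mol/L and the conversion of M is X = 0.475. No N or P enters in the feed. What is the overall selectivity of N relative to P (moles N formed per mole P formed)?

Exit C_M = C_{M0}(1−X) = 6.88×0.525 = 3.612 mol/L.
In a CSTR the entire volume is at exit conditions, so r_N = 0.883×3.612 = 3.189 and r_P = 2.89×3.612^1.5 = 19.84.
Overall selectivity = C_N/C_P = r_Nτ/(r_Pτ) = r_N/r_P = 0.161.

0.161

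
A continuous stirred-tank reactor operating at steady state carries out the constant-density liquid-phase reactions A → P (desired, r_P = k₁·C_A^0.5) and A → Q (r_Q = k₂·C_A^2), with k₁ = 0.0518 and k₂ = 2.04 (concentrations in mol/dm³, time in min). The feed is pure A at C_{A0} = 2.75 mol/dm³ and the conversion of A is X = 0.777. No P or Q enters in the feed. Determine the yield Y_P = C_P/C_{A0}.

0.0390

Exit C_A = C_{A0}(1−X) = 2.75×0.223 = 0.6132 mol/dm³.
A CSTR operates uniformly at the exit composition, giving r_P = 0.04056 and r_Q = 0.7672 (each k·C_A^n at C_A = 0.6132).
Fraction of consumed A going to P: r_P/(r_P+r_Q) = 0.05022.
C_P = 0.05022·C_{A0}·X = 0.05022×2.75×0.777 = 0.107 mol/dm³; Y_P = C_P/C_{A0} = 0.0390.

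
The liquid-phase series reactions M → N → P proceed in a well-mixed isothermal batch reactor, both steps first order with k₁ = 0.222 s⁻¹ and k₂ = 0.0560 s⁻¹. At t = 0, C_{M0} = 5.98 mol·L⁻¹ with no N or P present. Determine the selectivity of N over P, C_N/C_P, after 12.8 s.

1.57

Solving the coupled first-order balances gives C_N(t) = [k₁/(k₂−k₁)]·C_{M0}·(e^(−k₁t) − e^(−k₂t)).
e^(−k₁t) = e^(−0.222×12.8) = e^(−2.842) = 0.05833; e^(−k₂t) = e^(−0.7168) = 0.4883.
C_N = 0.222×5.98/(0.0560−0.222) × (0.05833−0.4883) = (-7.997)×(-0.4300) = 3.439 mol·L⁻¹.
C_M = C_{M0}e^(−k₁t) = 0.3488 mol·L⁻¹, so C_P = C_{M0}−C_M−C_N = 2.192 mol·L⁻¹; C_N/C_P = 1.57.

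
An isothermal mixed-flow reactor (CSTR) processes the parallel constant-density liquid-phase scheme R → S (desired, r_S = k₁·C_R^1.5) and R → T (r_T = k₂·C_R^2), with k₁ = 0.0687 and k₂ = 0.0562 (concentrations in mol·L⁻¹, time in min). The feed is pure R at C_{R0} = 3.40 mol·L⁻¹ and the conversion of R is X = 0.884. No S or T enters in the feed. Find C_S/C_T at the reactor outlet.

Exit C_R = C_{R0}(1−X) = 3.40×0.116 = 0.3944 mol·L⁻¹.
In a CSTR the entire volume is at exit conditions, so r_S = 0.0687×0.3944^1.5 = 0.01702 and r_T = 0.0562×0.3944^2 = 0.008742.
Overall selectivity = C_S/C_T = r_Sτ/(r_Tτ) = r_S/r_T = 1.95.

1.95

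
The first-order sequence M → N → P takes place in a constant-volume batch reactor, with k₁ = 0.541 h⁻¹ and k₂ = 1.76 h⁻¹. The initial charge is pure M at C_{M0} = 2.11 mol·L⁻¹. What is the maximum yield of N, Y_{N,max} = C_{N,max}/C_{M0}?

0.182

For a first-order series the maximum intermediate yield is C_{N,max}/C_{M0} = (k₁/k₂)^[k₂/(k₂−k₁)].
= (0.541/1.76)^(1.76/(1.76−0.541)) = (0.3074)^(1.444) = 0.1821.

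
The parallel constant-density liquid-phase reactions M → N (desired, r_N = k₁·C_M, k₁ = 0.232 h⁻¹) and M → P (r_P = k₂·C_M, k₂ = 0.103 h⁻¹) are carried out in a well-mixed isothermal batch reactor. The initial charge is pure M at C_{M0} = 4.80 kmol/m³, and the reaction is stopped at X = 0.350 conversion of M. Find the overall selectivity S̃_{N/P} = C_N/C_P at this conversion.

C_M = C_{M0}(1−X) = 3.120 kmol/m³.
Both paths are first order in M, so the instantaneous fraction to N is constant: dC_N/d(−C_M) = k₁/(k₁+k₂) = 0.6925.
C_N = 0.6925·(C_{M0}−C_M) = 0.6925×1.680 = 1.16 kmol/m³.
C_P = (C_{M0}−C_M)−C_N = 0.5165 kmol/m³; S̃_{N/P} = 1.163/0.5165 = 2.25.

2.25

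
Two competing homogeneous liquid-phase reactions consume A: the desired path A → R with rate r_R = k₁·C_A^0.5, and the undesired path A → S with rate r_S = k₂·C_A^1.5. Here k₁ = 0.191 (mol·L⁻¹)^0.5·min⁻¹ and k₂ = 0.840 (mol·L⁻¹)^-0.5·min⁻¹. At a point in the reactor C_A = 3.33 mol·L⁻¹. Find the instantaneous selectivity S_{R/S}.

0.0683

S_{R/S} = r_R/r_S = (k₁·C_A^0.5)/(k₂·C_A^1.5) = (k₁/k₂)·C_A⁻¹.
= (0.191×3.330^0.5) / (0.840×3.330^1.5) = 0.3485/5.104 = 0.0683.
The undesired path is higher order in A, so low C_A (CSTR or dilute feed) favours R.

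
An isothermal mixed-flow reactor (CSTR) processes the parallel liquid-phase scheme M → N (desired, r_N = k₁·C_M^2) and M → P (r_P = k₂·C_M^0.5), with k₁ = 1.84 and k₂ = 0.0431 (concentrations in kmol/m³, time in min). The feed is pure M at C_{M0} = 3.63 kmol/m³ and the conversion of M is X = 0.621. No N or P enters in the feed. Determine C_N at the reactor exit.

Exit C_M = C_{M0}(1−X) = 3.63×0.379 = 1.376 kmol/m³.
Rates in a CSTR are evaluated at the outlet concentration: r_N = 1.84×1.376^2 = 3.483, r_P = 0.0431×1.376^0.5 = 0.05055.
Fraction of consumed M going to N: r_N/(r_N+r_P) = 0.9857.
C_N = 0.9857·C_{M0}·X = 0.9857×3.63×0.621 = 2.22 kmol/m³.

2.22 kmol/m³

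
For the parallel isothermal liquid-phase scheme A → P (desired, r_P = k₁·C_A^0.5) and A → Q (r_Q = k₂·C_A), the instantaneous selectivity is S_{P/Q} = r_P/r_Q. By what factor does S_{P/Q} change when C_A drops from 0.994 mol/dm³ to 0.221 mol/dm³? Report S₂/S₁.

2.12

S_{P/Q} = (k₁/k₂)·C_A^-0.5, so S₂/S₁ = (C_{A,2}/C_{A,1})^-0.5.
= (0.221/0.994)^(-0.5) = (0.2223)^(-0.5) = 2.12.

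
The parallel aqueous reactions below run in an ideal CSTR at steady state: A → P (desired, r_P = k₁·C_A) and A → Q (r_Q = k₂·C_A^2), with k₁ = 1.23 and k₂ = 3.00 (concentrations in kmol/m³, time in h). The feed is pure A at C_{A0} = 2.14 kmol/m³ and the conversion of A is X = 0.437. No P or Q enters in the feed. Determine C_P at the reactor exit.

Exit C_A = C_{A0}(1−X) = 2.14×0.563 = 1.205 kmol/m³.
A CSTR operates uniformly at the exit composition, giving r_P = 1.482 and r_Q = 4.355 (each k·C_A^n at C_A = 1.205).
Fraction of consumed A going to P: r_P/(r_P+r_Q) = 0.2539.
C_P = 0.2539·C_{A0}·X = 0.2539×2.14×0.437 = 0.237 kmol/m³.

0.237 kmol/m³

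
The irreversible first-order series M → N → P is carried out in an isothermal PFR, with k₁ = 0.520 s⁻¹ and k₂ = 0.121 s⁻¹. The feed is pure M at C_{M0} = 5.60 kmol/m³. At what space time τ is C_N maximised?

The intermediate peaks when r₁ = r₂, i.e. k₁e^(−k₁τ) = k₂e^(−k₂τ), giving τ_opt = ln(k₂/k₁)/(k₂−k₁).
= ln(0.121/0.520)/(0.121−0.520) = ln(0.2327)/-0.3990 = -1.458/-0.3990 = 3.65 s.

3.65 s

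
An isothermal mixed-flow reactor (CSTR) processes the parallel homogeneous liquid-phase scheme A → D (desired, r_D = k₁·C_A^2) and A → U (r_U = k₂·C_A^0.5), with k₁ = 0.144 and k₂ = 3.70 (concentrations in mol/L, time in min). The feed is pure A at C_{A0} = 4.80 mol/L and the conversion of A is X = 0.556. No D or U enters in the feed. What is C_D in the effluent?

Exit C_A = C_{A0}(1−X) = 4.80×0.444 = 2.131 mol/L.
In a CSTR the entire volume is at exit conditions, so r_D = 0.144×2.131^2 = 0.6540 and r_U = 3.70×2.131^0.5 = 5.401.
Fraction of consumed A going to D: r_D/(r_D+r_U) = 0.1080.
C_D = 0.1080·C_{A0}·X = 0.1080×4.80×0.556 = 0.288 mol/L.

0.288 mol/L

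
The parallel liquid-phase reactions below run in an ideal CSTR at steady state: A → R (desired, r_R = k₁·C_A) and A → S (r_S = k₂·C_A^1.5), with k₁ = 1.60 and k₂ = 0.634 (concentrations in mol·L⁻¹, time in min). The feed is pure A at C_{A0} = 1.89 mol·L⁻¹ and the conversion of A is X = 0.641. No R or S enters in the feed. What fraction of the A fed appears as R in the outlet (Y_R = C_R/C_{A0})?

Exit C_A = C_{A0}(1−X) = 1.89×0.359 = 0.6785 mol·L⁻¹.
In a CSTR the entire volume is at exit conditions, so r_R = 1.60×0.6785 = 1.086 and r_S = 0.634×0.6785^1.5 = 0.3543.
Fraction of consumed A going to R: r_R/(r_R+r_S) = 0.7539.
C_R = 0.7539·C_{A0}·X = 0.7539×1.89×0.641 = 0.913 mol·L⁻¹; Y_R = C_R/C_{A0} = 0.483.

0.483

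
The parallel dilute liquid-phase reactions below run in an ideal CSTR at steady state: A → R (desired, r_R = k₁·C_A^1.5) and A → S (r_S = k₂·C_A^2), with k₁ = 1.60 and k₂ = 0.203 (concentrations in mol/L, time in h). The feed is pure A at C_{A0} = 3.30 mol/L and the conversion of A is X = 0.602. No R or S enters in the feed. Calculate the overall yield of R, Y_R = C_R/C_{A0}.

0.526

Exit C_A = C_{A0}(1−X) = 3.30×0.398 = 1.313 mol/L.
In a CSTR the entire volume is at exit conditions, so r_R = 1.60×1.313^1.5 = 2.408 and r_S = 0.203×1.313^2 = 0.3502.
Fraction of consumed A going to R: r_R/(r_R+r_S) = 0.8731.
C_R = 0.8731·C_{A0}·X = 0.8731×3.30×0.602 = 1.73 mol/L; Y_R = C_R/C_{A0} = 0.526.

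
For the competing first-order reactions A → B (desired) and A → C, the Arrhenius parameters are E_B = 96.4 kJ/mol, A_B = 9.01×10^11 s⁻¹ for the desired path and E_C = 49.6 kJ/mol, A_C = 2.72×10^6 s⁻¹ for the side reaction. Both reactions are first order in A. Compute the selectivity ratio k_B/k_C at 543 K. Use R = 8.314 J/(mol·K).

10.4

With equal orders, S_{B/C} = k_B/k_C = (A_B/A_C)·exp[(E_C−E_B)/(RT)].
(E_C−E_B)/(RT) = (49.6−96.4)×10³/(8.314×543) = -46800/4515 = -10.37.
k_B/k_C = (9.01×10^11/2.72×10^6)·exp(-10.37) = 3.312×10^5 × 3.147×10^-5 = 10.4.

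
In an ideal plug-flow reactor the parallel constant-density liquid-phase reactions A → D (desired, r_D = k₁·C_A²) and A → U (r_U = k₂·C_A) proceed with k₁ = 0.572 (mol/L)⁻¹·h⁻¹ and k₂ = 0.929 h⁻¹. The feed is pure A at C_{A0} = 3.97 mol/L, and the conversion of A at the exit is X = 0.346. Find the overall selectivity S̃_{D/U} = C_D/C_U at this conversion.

2.00

C_A = C_{A0}(1−X) = 2.596 mol/L.
Along a PFR/batch, dC_U/dC_A = −r_U/(r_D+r_U) = −k₂/(k₂+k₁·C_A).
Integrating from C_{A0} to C_A: C_U = (0.929/0.572)·ln[(0.929+0.572·3.97)/(0.929+0.572·2.60)] = 1.624·ln(3.200/2.414) = 0.4576 mol/L.
Then C_D = (C_{A0}−C_A) − C_U = 1.374 − 0.4576 = 0.9160 mol/L.
S̃_{D/U} = C_D/C_U = 0.9160/0.4576 = 2.00.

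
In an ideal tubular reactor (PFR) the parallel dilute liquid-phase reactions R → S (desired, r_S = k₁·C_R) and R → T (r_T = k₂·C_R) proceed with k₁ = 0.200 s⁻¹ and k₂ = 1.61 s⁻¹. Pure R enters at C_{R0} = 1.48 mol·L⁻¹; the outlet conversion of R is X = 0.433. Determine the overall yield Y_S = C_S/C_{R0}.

C_R = C_{R0}(1−X) = 0.8392 mol·L⁻¹.
Both paths are first order in R, so the instantaneous fraction to S is constant: dC_S/d(−C_R) = k₁/(k₁+k₂) = 0.1105.
C_S = 0.1105·(C_{R0}−C_R) = 0.1105×0.6408 = 0.0708 mol·L⁻¹.
Y_S = C_S/C_{R0} = 0.07081/1.48 = 0.0478.

0.0478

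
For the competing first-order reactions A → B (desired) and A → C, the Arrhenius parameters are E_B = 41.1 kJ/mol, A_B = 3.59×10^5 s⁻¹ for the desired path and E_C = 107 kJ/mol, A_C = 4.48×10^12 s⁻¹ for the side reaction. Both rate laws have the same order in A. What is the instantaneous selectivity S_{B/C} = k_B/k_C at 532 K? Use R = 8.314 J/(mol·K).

0.237

k_B/k_C = (A_B/A_C)·exp[−(E_B−E_C)/(RT)] = (A_B/A_C)·exp[(E_C−E_B)/(RT)].
(E_C−E_B)/(RT) = (107−41.1)×10³/(8.314×532) = 65900/4423 = 14.90.
k_B/k_C = (3.59×10^5/4.48×10^12)·exp(14.90) = 8.013×10^-8 × 2.956×10^6 = 0.237.
Since E_B < E_C, lowering the temperature improves selectivity toward B.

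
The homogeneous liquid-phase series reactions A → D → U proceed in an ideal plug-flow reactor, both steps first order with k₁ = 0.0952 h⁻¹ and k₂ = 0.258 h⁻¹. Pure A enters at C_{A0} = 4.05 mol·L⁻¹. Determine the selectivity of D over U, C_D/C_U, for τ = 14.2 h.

0.225

For first-order series with pure A initially, C_D(τ) = k₁C_{A0}/(k₂−k₁)·(e^(−k₁τ) − e^(−k₂τ)).
e^(−k₁τ) = e^(−0.0952×14.2) = e^(−1.352) = 0.2588; e^(−k₂τ) = e^(−3.664) = 0.02564.
C_D = 0.0952×4.05/(0.258−0.0952) × (0.2588−0.02564) = 2.368×0.2331 = 0.5521 mol·L⁻¹.
C_A = C_{A0}e^(−k₁τ) = 1.048 mol·L⁻¹, so C_U = C_{A0}−C_A−C_D = 2.450 mol·L⁻¹; C_D/C_U = 0.225.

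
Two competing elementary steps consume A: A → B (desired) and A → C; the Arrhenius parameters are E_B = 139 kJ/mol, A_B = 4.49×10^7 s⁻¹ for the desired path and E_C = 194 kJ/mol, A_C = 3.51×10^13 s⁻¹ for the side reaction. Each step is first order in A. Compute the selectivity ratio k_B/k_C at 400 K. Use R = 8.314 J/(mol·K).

19.5

k_B/k_C = (A_B/A_C)·exp[−(E_B−E_C)/(RT)] = (A_B/A_C)·exp[(E_C−E_B)/(RT)].
(E_C−E_B)/(RT) = (194−139)×10³/(8.314×400) = 55000/3326 = 16.54.
k_B/k_C = (4.49×10^7/3.51×10^13)·exp(16.54) = 1.279×10^-6 × 1.522×10^7 = 19.5.
Since E_B < E_C, lowering the temperature improves selectivity toward B.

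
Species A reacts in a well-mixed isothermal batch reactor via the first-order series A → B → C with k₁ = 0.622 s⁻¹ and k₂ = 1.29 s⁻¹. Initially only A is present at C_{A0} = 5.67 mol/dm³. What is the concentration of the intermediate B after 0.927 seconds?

1.37 mol/dm³

Solving the coupled first-order balances gives C_B(t) = [k₁/(k₂−k₁)]·C_{A0}·(e^(−k₁t) − e^(−k₂t)).
e^(−k₁t) = e^(−0.622×0.927) = e^(−0.5766) = 0.5618; e^(−k₂t) = e^(−1.196) = 0.3025.
C_B = 0.622×5.67/(1.29−0.622) × (0.5618−0.3025) = 5.280×0.2594 = 1.369 mol/dm³.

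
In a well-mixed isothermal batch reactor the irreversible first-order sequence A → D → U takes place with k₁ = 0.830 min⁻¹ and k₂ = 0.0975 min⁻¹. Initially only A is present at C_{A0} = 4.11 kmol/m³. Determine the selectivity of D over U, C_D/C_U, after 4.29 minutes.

Solving the coupled first-order balances gives C_D(t) = [k₁/(k₂−k₁)]·C_{A0}·(e^(−k₁t) − e^(−k₂t)).
e^(−k₁t) = e^(−0.830×4.29) = e^(−3.561) = 0.02842; e^(−k₂t) = e^(−0.4183) = 0.6582.
C_D = 0.830×4.11/(0.0975−0.830) × (0.02842−0.6582) = (-4.657)×(-0.6298) = 2.933 kmol/m³.
C_A = C_{A0}e^(−k₁t) = 0.1168 kmol/m³, so C_U = C_{A0}−C_A−C_D = 1.060 kmol/m³; C_D/C_U = 2.77.

2.77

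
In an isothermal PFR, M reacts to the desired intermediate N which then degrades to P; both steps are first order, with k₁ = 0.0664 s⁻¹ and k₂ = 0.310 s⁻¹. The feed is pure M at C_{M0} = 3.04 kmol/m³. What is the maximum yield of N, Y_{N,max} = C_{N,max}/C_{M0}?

0.141

At the optimum, C_{N,max}/C_{M0} = (k₁/k₂)^[k₂/(k₂−k₁)].
= (0.0664/0.310)^(0.310/(0.310−0.0664)) = (0.2142)^(1.273) = 0.1407.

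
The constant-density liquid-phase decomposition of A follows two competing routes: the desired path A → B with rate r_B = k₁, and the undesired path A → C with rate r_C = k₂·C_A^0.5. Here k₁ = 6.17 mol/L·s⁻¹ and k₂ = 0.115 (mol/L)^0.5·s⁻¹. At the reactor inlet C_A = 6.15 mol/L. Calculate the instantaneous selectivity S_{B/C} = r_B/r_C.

21.6

S_{B/C} = r_B/r_C = (k₁)/(k₂·C_A^0.5) = (k₁/k₂)·C_A^-0.5.
= (6.17) / (0.115×6.150^0.5) = 6.170/0.2852 = 21.6.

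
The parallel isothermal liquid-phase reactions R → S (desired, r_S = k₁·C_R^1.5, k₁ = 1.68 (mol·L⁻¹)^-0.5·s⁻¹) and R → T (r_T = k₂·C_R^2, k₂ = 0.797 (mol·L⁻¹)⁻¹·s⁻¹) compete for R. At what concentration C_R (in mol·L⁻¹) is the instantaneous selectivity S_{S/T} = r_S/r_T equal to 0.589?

S_{S/T} = (k₁/k₂)·C_R^-0.5 ⇒ C_R = (S·k₂/k₁)^(-2).
= (0.589×0.797/1.68)^(-2) = (0.2794)^(-2) = 12.8 mol·L⁻¹.

12.8 mol·L⁻¹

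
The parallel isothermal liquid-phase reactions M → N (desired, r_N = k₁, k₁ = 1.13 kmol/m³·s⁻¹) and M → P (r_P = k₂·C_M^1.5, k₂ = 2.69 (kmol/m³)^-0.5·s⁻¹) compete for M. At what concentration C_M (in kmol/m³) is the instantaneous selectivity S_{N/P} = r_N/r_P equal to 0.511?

S_{N/P} = (k₁/k₂)·C_M^-1.5 ⇒ C_M = (S·k₂/k₁)^(1/(-1.5)).
= (0.511×2.69/1.13)^(-0.6667) = (1.216)^(-0.6667) = 0.878 kmol/m³.

0.878 kmol/m³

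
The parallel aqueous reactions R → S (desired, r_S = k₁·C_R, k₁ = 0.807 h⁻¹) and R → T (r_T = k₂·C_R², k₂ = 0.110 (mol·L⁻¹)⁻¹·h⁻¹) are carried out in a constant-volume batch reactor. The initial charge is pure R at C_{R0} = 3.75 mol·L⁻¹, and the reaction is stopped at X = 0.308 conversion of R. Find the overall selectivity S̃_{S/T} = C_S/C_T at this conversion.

2.32

C_R = C_{R0}(1−X) = 2.595 mol·L⁻¹.
Along a PFR/batch, dC_S/dC_R = −r_S/(r_S+r_T) = −k₁/(k₁+k₂·C_R).
Integrating from C_{R0} to C_R: C_S = (0.807/0.110)·ln[(0.807+0.110·3.75)/(0.807+0.110·2.59)] = 7.336·ln(1.220/1.092) = 0.8071 mol·L⁻¹.
C_T = (C_{R0}−C_R)−C_S = 0.3479 mol·L⁻¹; S̃_{S/T} = 0.8071/0.3479 = 2.32.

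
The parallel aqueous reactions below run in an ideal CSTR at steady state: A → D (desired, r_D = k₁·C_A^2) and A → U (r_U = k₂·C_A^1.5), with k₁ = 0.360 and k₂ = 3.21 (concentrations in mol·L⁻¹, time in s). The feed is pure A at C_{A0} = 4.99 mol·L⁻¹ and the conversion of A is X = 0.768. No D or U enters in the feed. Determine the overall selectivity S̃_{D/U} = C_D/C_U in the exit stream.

Exit C_A = C_{A0}(1−X) = 4.99×0.232 = 1.158 mol·L⁻¹.
In a CSTR the entire volume is at exit conditions, so r_D = 0.360×1.158^2 = 0.4825 and r_U = 3.21×1.158^1.5 = 3.998.
Overall selectivity = C_D/C_U = r_Dτ/(r_Uτ) = r_D/r_U = 0.121.

0.121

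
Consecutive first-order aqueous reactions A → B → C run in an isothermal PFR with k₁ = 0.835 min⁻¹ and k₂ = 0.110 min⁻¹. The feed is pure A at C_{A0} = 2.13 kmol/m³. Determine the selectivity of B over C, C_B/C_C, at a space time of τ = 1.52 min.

Solving the coupled first-order balances gives C_B(τ) = [k₁/(k₂−k₁)]·C_{A0}·(e^(−k₁τ) − e^(−k₂τ)).
e^(−k₁τ) = e^(−0.835×1.52) = e^(−1.269) = 0.2811; e^(−k₂τ) = e^(−0.1672) = 0.8460.
C_B = 0.835×2.13/(0.110−0.835) × (0.2811−0.8460) = (-2.453)×(-0.5650) = 1.386 kmol/m³.
C_A = C_{A0}e^(−k₁τ) = 0.5987 kmol/m³, so C_C = C_{A0}−C_A−C_B = 0.1454 kmol/m³; C_B/C_C = 9.53.

9.53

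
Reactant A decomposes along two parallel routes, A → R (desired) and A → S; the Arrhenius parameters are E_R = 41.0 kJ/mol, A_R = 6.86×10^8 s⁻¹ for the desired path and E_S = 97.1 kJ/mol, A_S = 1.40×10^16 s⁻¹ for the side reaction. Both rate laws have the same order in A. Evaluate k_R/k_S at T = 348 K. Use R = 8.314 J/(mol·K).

12.9

k_R/k_S = (A_R/A_S)·exp[−(E_R−E_S)/(RT)] = (A_R/A_S)·exp[(E_S−E_R)/(RT)].
(E_S−E_R)/(RT) = (97.1−41.0)×10³/(8.314×348) = 56100/2893 = 19.39.
k_R/k_S = (6.86×10^8/1.40×10^16)·exp(19.39) = 4.900×10^-8 × 2.636×10^8 = 12.9.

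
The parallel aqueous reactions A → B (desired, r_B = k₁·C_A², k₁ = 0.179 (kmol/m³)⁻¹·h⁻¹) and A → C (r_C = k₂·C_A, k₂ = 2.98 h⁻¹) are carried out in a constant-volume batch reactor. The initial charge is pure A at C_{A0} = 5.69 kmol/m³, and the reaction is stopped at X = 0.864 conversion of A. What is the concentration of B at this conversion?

0.778 kmol/m³

C_A = C_{A0}(1−X) = 0.7738 kmol/m³.
Along a PFR/batch, dC_C/dC_A = −r_C/(r_B+r_C) = −k₂/(k₂+k₁·C_A).
Integrating from C_{A0} to C_A: C_C = (2.98/0.179)·ln[(2.98+0.179·5.69)/(2.98+0.179·0.774)] = 16.65·ln(3.999/3.119) = 4.138 kmol/m³.
Then C_B = (C_{A0}−C_A) − C_C = 4.916 − 4.138 = 0.7781 kmol/m³.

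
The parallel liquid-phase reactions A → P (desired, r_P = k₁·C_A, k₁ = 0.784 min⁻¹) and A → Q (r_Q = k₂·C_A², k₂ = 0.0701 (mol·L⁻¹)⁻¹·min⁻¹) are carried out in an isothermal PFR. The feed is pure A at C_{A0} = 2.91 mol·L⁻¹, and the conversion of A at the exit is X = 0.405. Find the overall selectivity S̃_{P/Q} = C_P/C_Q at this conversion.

4.84

C_A = C_{A0}(1−X) = 1.731 mol·L⁻¹.
Along a PFR/batch, dC_P/dC_A = −r_P/(r_P+r_Q) = −k₁/(k₁+k₂·C_A).
Integrating from C_{A0} to C_A: C_P = (0.784/0.0701)·ln[(0.784+0.0701·2.91)/(0.784+0.0701·1.73)] = 11.18·ln(0.9880/0.9054) = 0.9766 mol·L⁻¹.
C_Q = (C_{A0}−C_A)−C_P = 0.2019 mol·L⁻¹; S̃_{P/Q} = 0.9766/0.2019 = 4.84.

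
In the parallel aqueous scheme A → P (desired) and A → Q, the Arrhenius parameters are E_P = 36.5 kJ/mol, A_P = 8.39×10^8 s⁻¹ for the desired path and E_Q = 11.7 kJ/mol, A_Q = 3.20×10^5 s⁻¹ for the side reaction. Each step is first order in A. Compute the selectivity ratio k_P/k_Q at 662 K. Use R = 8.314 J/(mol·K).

k_P/k_Q = (A_P/A_Q)·exp[−(E_P−E_Q)/(RT)] = (A_P/A_Q)·exp[(E_Q−E_P)/(RT)].
(E_Q−E_P)/(RT) = (11.7−36.5)×10³/(8.314×662) = -24800/5504 = -4.506.
k_P/k_Q = (8.39×10^8/3.20×10^5)·exp(-4.506) = 2622 × 0.01104 = 29.0.
Since E_P > E_Q, raising the temperature improves selectivity toward P.

29.0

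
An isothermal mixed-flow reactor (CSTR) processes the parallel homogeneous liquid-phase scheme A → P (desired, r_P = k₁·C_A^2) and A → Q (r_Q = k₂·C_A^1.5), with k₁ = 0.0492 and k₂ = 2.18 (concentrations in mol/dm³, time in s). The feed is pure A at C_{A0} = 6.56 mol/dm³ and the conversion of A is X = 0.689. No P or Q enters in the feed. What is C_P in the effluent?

0.141 mol/dm³

Exit C_A = C_{A0}(1−X) = 6.56×0.311 = 2.040 mol/dm³.
Rates in a CSTR are evaluated at the outlet concentration: r_P = 0.0492×2.040^2 = 0.2048, r_Q = 2.18×2.040^1.5 = 6.353.
Fraction of consumed A going to P: r_P/(r_P+r_Q) = 0.03123.
C_P = 0.03123·C_{A0}·X = 0.03123×6.56×0.689 = 0.141 mol/dm³.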